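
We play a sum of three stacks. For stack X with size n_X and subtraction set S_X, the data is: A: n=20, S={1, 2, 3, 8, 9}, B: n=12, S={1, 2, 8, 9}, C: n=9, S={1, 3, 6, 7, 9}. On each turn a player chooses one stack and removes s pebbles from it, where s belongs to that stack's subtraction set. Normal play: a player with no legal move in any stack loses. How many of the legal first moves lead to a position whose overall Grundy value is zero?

3

Stack A, S = {1, 2, 3, 8, 9}:
n :  0  1  2  3  4  5  6  7  8  9 10 11 12 13 14 15 16 17 18 19 20
G :  0  1  2  3  0  1  2  3  4  5  0  1  2  3  0  1  2  3  4  5  0
G_A(20) = 0.
Stack B, S = {1, 2, 8, 9}:
G(0) = 0
G(1) = mex{0} = 1
G(2) = mex{1,0} = 2
G(3) = mex{2,1} = 0
G(4) = mex{0,2} = 1
G(5) = mex{1,0} = 2
G(6) = mex{2,1} = 0
G(7) = mex{0,2} = 1
G(8) = mex{1,0,0} = 2
G(9) = mex{2,1,1,0} = 3
G(10) = mex{3,2,2,1} = 0
G(11) = mex{0,3,0,2} = 1
G(12) = mex{1,0,1,0} = 2
G_B(12) = 2.
Stack C, S = {1, 3, 6, 7, 9}:
G(0) = 0
G(1) = mex{0} = 1
G(2) = mex{1} = 0
G(3) = mex{0,0} = 1
G(4) = mex{1,1} = 0
G(5) = mex{0,0} = 1
G(6) = mex{1,1,0} = 2
G(7) = mex{2,0,1,0} = 3
G(8) = mex{3,1,0,1} = 2
G(9) = mex{2,2,1,0,0} = 3
G_C(9) = 3.
Combined Grundy value = 0 ⊕ 2 ⊕ 3 = 1.
A winning move leaves total XOR = 0, i.e. changes one component's Grundy value g to g ⊕ X where X is the current total.
Stack A: need g' = 0⊕1 = 1. Options: 20−1→G=5, 20−2→G=4, 20−3→G=3, 20−8→G=2, 20−9→G=1. Hits: 1.
Stack B: need g' = 2⊕1 = 3. Options: 12−1→G=1, 12−2→G=0, 12−8→G=1, 12−9→G=0. Hits: 0.
Stack C: need g' = 3⊕1 = 2. Options: 9−1→G=2, 9−3→G=2, 9−6→G=1, 9−7→G=0, 9−9→G=0. Hits: 2.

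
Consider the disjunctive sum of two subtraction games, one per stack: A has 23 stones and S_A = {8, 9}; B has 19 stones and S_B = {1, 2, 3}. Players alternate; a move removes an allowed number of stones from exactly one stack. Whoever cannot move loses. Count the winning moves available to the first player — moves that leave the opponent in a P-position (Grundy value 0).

Stack A, S = {8, 9}:
G(0) = 0
G(1) = mex{} = 0
G(2) = mex{} = 0
G(3) = mex{} = 0
G(4) = mex{} = 0
G(5) = mex{} = 0
G(6) = mex{} = 0
G(7) = mex{} = 0
G(8) = mex{0} = 1
G(9) = mex{0,0} = 1
G(10) = mex{0,0} = 1
G(11) = mex{0,0} = 1
G(12) = mex{0,0} = 1
G(13) = mex{0,0} = 1
G(14) = mex{0,0} = 1
G(15) = mex{0,0} = 1
G(16) = mex{1,0} = 2
G(17) = mex{1,1} = 0
G(18) = mex{1,1} = 0
G(19) = mex{1,1} = 0
G(20) = mex{1,1} = 0
G(21) = mex{1,1} = 0
G(22) = mex{1,1} = 0
G(23) = mex{1,1} = 0
G_A(23) = 0.
Stack B, S = {1, 2, 3}:
n :  0  1  2  3  4  5  6  7  8  9 10 11 12 13 14 15 16 17 18 19
G :  0  1  2  3  0  1  2  3  0  1  2  3  0  1  2  3  0  1  2  3
G_B(19) = 3.
Combined Grundy value = 0 ⊕ 3 = 3.
A winning move leaves total XOR = 0, i.e. changes one component's Grundy value g to g ⊕ X where X is the current total.
Stack A: need g' = 0⊕3 = 3. Options: 23−8→G=1, 23−9→G=1. Hits: 0.
Stack B: need g' = 3⊕3 = 0. Options: 19−1→G=2, 19−2→G=1, 19−3→G=0. Hits: 1.

1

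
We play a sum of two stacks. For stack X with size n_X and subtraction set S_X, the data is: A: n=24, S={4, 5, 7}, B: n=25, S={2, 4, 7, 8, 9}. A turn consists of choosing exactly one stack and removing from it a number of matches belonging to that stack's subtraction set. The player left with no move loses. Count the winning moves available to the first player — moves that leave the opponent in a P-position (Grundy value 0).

3

Stack A, S = {4, 5, 7}:
n :  0  1  2  3  4  5  6  7  8  9 10 11 12 13 14 15 16 17 18 19 20 21 22 23 24
G :  0  0  0  0  1  1  1  1  2  2  2  0  0  0  0  1  1  1  1  2  2  2  0  0  0
G_A(24) = 0.
Stack B, S = {2, 4, 7, 8, 9}:
G(0) = 0
G(1) = mex{} = 0
G(2) = mex{0} = 1
G(3) = mex{0} = 1
G(4) = mex{1,0} = 2
G(5) = mex{1,0} = 2
G(6) = mex{2,1} = 0
G(7) = mex{2,1,0} = 3
G(8) = mex{0,2,0,0} = 1
G(9) = mex{3,2,1,0,0} = 4
G(10) = mex{1,0,1,1,0} = 2
G(11) = mex{4,3,2,1,1} = 0
G(12) = mex{2,1,2,2,1} = 0
G(13) = mex{0,4,0,2,2} = 1
G(14) = mex{0,2,3,0,2} = 1
G(15) = mex{1,0,1,3,0} = 2
G(16) = mex{1,0,4,1,3} = 2
G(17) = mex{2,1,2,4,1} = 0
G(18) = mex{2,1,0,2,4} = 3
G(19) = mex{0,2,0,0,2} = 1
G(20) = mex{3,2,1,0,0} = 4
G(21) = mex{1,0,1,1,0} = 2
G(22) = mex{4,3,2,1,1} = 0
G(23) = mex{2,1,2,2,1} = 0
G(24) = mex{0,4,0,2,2} = 1
G(25) = mex{0,2,3,0,2} = 1
G_B(25) = 1.
Combined Grundy value = 0 ⊕ 1 = 1.
A winning move leaves total XOR = 0, i.e. changes one component's Grundy value g to g ⊕ X where X is the current total.
Stack A: need g' = 0⊕1 = 1. Options: 24−4→G=2, 24−5→G=2, 24−7→G=1. Hits: 1.
Stack B: need g' = 1⊕1 = 0. Options: 25−2→G=0, 25−4→G=2, 25−7→G=3, 25−8→G=0, 25−9→G=2. Hits: 2.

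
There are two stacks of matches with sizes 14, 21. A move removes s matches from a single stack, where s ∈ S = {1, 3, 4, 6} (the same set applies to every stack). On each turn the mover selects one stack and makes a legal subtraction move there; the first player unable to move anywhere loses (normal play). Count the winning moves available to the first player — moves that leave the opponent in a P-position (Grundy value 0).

0

All stacks use S = {1, 3, 4, 6}:
n :  0  1  2  3  4  5  6  7  8  9 10 11 12 13 14 15 16 17 18 19 20 21
G :  0  1  0  1  2  3  2  0  1  0  1  2  3  2  0  1  0  1  2  3  2  0
Stack A: G(14) = 0.
Stack B: G(21) = 0.
Combined Grundy value = 0 ⊕ 0 = 0.
A winning move leaves total XOR = 0, i.e. changes one component's Grundy value g to g ⊕ X where X is the current total.
Stack A: target g' = 0⊕0 = 0, but every legal move changes the Grundy value (mex property), so 0 moves.
Stack B: target g' = 0⊕0 = 0, but every legal move changes the Grundy value (mex property), so 0 moves.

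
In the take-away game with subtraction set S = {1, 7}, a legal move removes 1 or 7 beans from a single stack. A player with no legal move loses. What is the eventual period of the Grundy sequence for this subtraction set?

G(0) = 0
G(1) = mex{0} = 1
G(2) = mex{1} = 0
G(3) = mex{0} = 1
G(4) = mex{1} = 0
G(5) = mex{0} = 1
G(6) = mex{1} = 0
G(7) = mex{0,0} = 1
G(8) = mex{1,1} = 0
G(9) = mex{0,0} = 1
G(10) = mex{1,1} = 0
G(11) = mex{0,0} = 1
G(12) = mex{1,1} = 0
G(13) = mex{0,0} = 1
G(14) = mex{1,1} = 0
G(n+2) = G(n) holds for n = 0,…,6 (a full window of length max(S) = 7), so the sequence is purely periodic with period 2.

2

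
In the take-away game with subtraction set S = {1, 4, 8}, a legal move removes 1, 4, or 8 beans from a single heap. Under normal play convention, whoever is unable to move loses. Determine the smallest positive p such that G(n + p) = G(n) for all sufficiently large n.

G(0) = 0
G(1) = mex{0} = 1
G(2) = mex{1} = 0
G(3) = mex{0} = 1
G(4) = mex{1,0} = 2
G(5) = mex{2,1} = 0
G(6) = mex{0,0} = 1
G(7) = mex{1,1} = 0
G(8) = mex{0,2,0} = 1
G(9) = mex{1,0,1} = 2
G(10) = mex{2,1,0} = 3
G(11) = mex{3,0,1} = 2
G(12) = mex{2,1,2} = 0
G(13) = mex{0,2,0} = 1
G(14) = mex{1,3,1} = 0
G(15) = mex{0,2,0} = 1
G(16) = mex{1,0,1} = 2
G(17) = mex{2,1,2} = 0
G(18) = mex{0,0,3} = 1
G(19) = mex{1,1,2} = 0
G(20) = mex{0,2,0} = 1
G(21) = mex{1,0,1} = 2
G(22) = mex{2,1,0} = 3
G(23) = mex{3,0,1} = 2
G(24) = mex{2,1,2} = 0
G(25) = mex{0,2,0} = 1
G(n+12) = G(n) holds for n = 0,…,7 (a full window of length max(S) = 8), so the sequence is purely periodic with period 12.

12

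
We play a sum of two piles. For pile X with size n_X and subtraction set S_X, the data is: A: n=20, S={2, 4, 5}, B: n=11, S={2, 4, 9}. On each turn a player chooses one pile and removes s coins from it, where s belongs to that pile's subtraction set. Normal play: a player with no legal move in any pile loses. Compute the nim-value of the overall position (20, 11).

Pile A, S = {2, 4, 5}:
G(0) = 0
G(1) = mex{} = 0
G(2) = mex{0} = 1
G(3) = mex{0} = 1
G(4) = mex{1,0} = 2
G(5) = mex{1,0,0} = 2
G(6) = mex{2,1,0} = 3
G(7) = mex{2,1,1} = 0
G(8) = mex{3,2,1} = 0
G(9) = mex{0,2,2} = 1
G(10) = mex{0,3,2} = 1
G(11) = mex{1,0,3} = 2
G(12) = mex{1,0,0} = 2
G(13) = mex{2,1,0} = 3
G(14) = mex{2,1,1} = 0
G(15) = mex{3,2,1} = 0
G(16) = mex{0,2,2} = 1
G(17) = mex{0,3,2} = 1
G(18) = mex{1,0,3} = 2
G(19) = mex{1,0,0} = 2
G(20) = mex{2,1,0} = 3
G_A(20) = 3.
Pile B, S = {2, 4, 9}:
n :  0  1  2  3  4  5  6  7  8  9 10 11
G :  0  0  1  1  2  2  0  0  1  1  2  2
G_B(11) = 2.
Combined Grundy value = 3 ⊕ 2 = 1.

1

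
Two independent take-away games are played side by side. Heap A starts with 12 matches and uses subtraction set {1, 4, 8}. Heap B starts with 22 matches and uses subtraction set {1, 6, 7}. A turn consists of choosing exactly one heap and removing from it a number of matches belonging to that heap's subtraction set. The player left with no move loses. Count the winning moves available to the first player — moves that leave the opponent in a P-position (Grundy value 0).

Heap A, S = {1, 4, 8}:
G(0) = 0
G(1) = mex{0} = 1
G(2) = mex{1} = 0
G(3) = mex{0} = 1
G(4) = mex{1,0} = 2
G(5) = mex{2,1} = 0
G(6) = mex{0,0} = 1
G(7) = mex{1,1} = 0
G(8) = mex{0,2,0} = 1
G(9) = mex{1,0,1} = 2
G(10) = mex{2,1,0} = 3
G(11) = mex{3,0,1} = 2
G(12) = mex{2,1,2} = 0
G_A(12) = 0.
Heap B, S = {1, 6, 7}:
G(0) = 0
G(1) = mex{0} = 1
G(2) = mex{1} = 0
G(3) = mex{0} = 1
G(4) = mex{1} = 0
G(5) = mex{0} = 1
G(6) = mex{1,0} = 2
G(7) = mex{2,1,0} = 3
G(8) = mex{3,0,1} = 2
G(9) = mex{2,1,0} = 3
G(10) = mex{3,0,1} = 2
G(11) = mex{2,1,0} = 3
G(12) = mex{3,2,1} = 0
G(13) = mex{0,3,2} = 1
G(14) = mex{1,2,3} = 0
G(15) = mex{0,3,2} = 1
G(16) = mex{1,2,3} = 0
G(17) = mex{0,3,2} = 1
G(18) = mex{1,0,3} = 2
G(19) = mex{2,1,0} = 3
G(20) = mex{3,0,1} = 2
G(21) = mex{2,1,0} = 3
G(22) = mex{3,0,1} = 2
G_B(22) = 2.
Combined Grundy value = 0 ⊕ 2 = 2.
A winning move leaves total XOR = 0, i.e. changes one component's Grundy value g to g ⊕ X where X is the current total.
Heap A: need g' = 0⊕2 = 2. Options: 12−1→G=2, 12−4→G=1, 12−8→G=2. Hits: 2.
Heap B: need g' = 2⊕2 = 0. Options: 22−1→G=3, 22−6→G=0, 22−7→G=1. Hits: 1.

3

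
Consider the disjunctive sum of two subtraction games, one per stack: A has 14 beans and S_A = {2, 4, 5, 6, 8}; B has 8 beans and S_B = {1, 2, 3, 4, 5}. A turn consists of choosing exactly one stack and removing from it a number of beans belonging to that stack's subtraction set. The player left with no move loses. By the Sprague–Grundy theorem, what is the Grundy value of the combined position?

Stack A, S = {2, 4, 5, 6, 8}:
n :  0  1  2  3  4  5  6  7  8  9 10 11 12 13 14
G :  0  0  1  1  2  2  3  3  4  4  0  0  1  1  2
G_A(14) = 2.
Stack B, S = {1, 2, 3, 4, 5}:
G(0) = 0
G(1) = mex{0} = 1
G(2) = mex{1,0} = 2
G(3) = mex{2,1,0} = 3
G(4) = mex{3,2,1,0} = 4
G(5) = mex{4,3,2,1,0} = 5
G(6) = mex{5,4,3,2,1} = 0
G(7) = mex{0,5,4,3,2} = 1
G(8) = mex{1,0,5,4,3} = 2
G_B(8) = 2.
Combined Grundy value = 2 ⊕ 2 = 0.

0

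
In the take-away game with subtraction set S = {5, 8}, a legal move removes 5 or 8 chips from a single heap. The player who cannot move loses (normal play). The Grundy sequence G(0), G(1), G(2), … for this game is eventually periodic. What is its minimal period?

13

G(0) = 0
G(1) = mex{} = 0
G(2) = mex{} = 0
G(3) = mex{} = 0
G(4) = mex{} = 0
G(5) = mex{0} = 1
G(6) = mex{0} = 1
G(7) = mex{0} = 1
G(8) = mex{0,0} = 1
G(9) = mex{0,0} = 1
G(10) = mex{1,0} = 2
G(11) = mex{1,0} = 2
G(12) = mex{1,0} = 2
G(13) = mex{1,1} = 0
G(14) = mex{1,1} = 0
G(15) = mex{2,1} = 0
G(16) = mex{2,1} = 0
G(17) = mex{2,1} = 0
G(18) = mex{0,2} = 1
G(19) = mex{0,2} = 1
G(20) = mex{0,2} = 1
G(21) = mex{0,0} = 1
G(22) = mex{0,0} = 1
G(23) = mex{1,0} = 2
G(24) = mex{1,0} = 2
G(25) = mex{1,0} = 2
G(26) = mex{1,1} = 0
G(27) = mex{1,1} = 0
G(n+13) = G(n) holds for n = 0,…,7 (a full window of length max(S) = 8), so the sequence is purely periodic with period 13.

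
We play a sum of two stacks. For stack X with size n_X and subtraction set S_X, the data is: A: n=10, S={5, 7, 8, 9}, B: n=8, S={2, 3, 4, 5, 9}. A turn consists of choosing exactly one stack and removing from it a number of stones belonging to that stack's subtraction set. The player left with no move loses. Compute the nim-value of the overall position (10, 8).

2

Stack A, S = {5, 7, 8, 9}:
G(0) = 0
G(1) = mex{} = 0
G(2) = mex{} = 0
G(3) = mex{} = 0
G(4) = mex{} = 0
G(5) = mex{0} = 1
G(6) = mex{0} = 1
G(7) = mex{0,0} = 1
G(8) = mex{0,0,0} = 1
G(9) = mex{0,0,0,0} = 1
G(10) = mex{1,0,0,0} = 2
G_A(10) = 2.
Stack B, S = {2, 3, 4, 5, 9}:
n : 0 1 2 3 4 5 6 7 8
G : 0 0 1 1 2 2 3 0 0
G_B(8) = 0.
Combined Grundy value = 2 ⊕ 0 = 2.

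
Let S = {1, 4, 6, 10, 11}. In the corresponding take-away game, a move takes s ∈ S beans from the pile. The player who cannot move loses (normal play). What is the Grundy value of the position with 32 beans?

2

G(0) = 0
G(1) = mex{0} = 1
G(2) = mex{1} = 0
G(3) = mex{0} = 1
G(4) = mex{1,0} = 2
G(5) = mex{2,1} = 0
G(6) = mex{0,0,0} = 1
G(7) = mex{1,1,1} = 0
G(8) = mex{0,2,0} = 1
G(9) = mex{1,0,1} = 2
G(10) = mex{2,1,2,0} = 3
G(11) = mex{3,0,0,1,0} = 2
G(12) = mex{2,1,1,0,1} = 3
G(13) = mex{3,2,0,1,0} = 4
G(14) = mex{4,3,1,2,1} = 0
G(15) = mex{0,2,2,0,2} = 1
G(16) = mex{1,3,3,1,0} = 2
G(17) = mex{2,4,2,0,1} = 3
G(18) = mex{3,0,3,1,0} = 2
G(19) = mex{2,1,4,2,1} = 0
G(20) = mex{0,2,0,3,2} = 1
G(21) = mex{1,3,1,2,3} = 0
G(22) = mex{0,2,2,3,2} = 1
G(23) = mex{1,0,3,4,3} = 2
G(24) = mex{2,1,2,0,4} = 3
G(25) = mex{3,0,0,1,0} = 2
G(26) = mex{2,1,1,2,1} = 0
G(27) = mex{0,2,0,3,2} = 1
G(28) = mex{1,3,1,2,3} = 0
G(29) = mex{0,2,2,0,2} = 1
G(30) = mex{1,0,3,1,0} = 2
G(31) = mex{2,1,2,0,1} = 3
G(32) = mex{3,0,0,1,0} = 2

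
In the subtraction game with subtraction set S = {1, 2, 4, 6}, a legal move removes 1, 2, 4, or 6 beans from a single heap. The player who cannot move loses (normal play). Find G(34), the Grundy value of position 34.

2

n :  0  1  2  3  4  5  6  7  8  9 10 11 12 13 14 15 16 17 18 19 20 21 22 23 24 25 26 27 28 29 30 31 32 33 34
G :  0  1  2  0  1  2  3  4  0  1  2  0  1  2  3  4  0  1  2  0  1  2  3  4  0  1  2  0  1  2  3  4  0  1  2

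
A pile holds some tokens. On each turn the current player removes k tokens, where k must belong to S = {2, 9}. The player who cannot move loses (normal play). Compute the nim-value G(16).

0

G(0) = 0
G(1) = mex{} = 0
G(2) = mex{0} = 1
G(3) = mex{0} = 1
G(4) = mex{1} = 0
G(5) = mex{1} = 0
G(6) = mex{0} = 1
G(7) = mex{0} = 1
G(8) = mex{1} = 0
G(9) = mex{1,0} = 2
G(10) = mex{0,0} = 1
G(11) = mex{2,1} = 0
G(12) = mex{1,1} = 0
G(13) = mex{0,0} = 1
G(14) = mex{0,0} = 1
G(15) = mex{1,1} = 0
G(16) = mex{1,1} = 0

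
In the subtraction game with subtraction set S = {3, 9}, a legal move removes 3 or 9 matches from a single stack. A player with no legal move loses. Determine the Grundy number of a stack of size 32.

0

G(0) = 0
G(1) = mex{} = 0
G(2) = mex{} = 0
G(3) = mex{0} = 1
G(4) = mex{0} = 1
G(5) = mex{0} = 1
G(6) = mex{1} = 0
G(7) = mex{1} = 0
G(8) = mex{1} = 0
G(9) = mex{0,0} = 1
G(10) = mex{0,0} = 1
G(11) = mex{0,0} = 1
G(12) = mex{1,1} = 0
G(13) = mex{1,1} = 0
G(14) = mex{1,1} = 0
G(15) = mex{0,0} = 1
G(16) = mex{0,0} = 1
G(17) = mex{0,0} = 1
G(18) = mex{1,1} = 0
G(19) = mex{1,1} = 0
G(20) = mex{1,1} = 0
G(21) = mex{0,0} = 1
G(22) = mex{0,0} = 1
G(23) = mex{0,0} = 1
G(24) = mex{1,1} = 0
G(25) = mex{1,1} = 0
G(26) = mex{1,1} = 0
G(27) = mex{0,0} = 1
G(28) = mex{0,0} = 1
G(29) = mex{0,0} = 1
G(30) = mex{1,1} = 0
G(31) = mex{1,1} = 0
G(32) = mex{1,1} = 0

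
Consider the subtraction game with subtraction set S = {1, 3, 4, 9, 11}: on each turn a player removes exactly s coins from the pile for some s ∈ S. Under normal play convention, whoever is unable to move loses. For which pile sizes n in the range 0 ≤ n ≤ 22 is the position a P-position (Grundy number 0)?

n :  0  1  2  3  4  5  6  7  8  9 10 11 12 13 14 15 16 17 18 19 20 21 22
G :  0  1  0  1  2  3  2  0  1  4  3  2  0  1  0  1  2  3  2  0  1  4  3
P-positions are exactly the n with G(n) = 0.

0, 2, 7, 12, 14, 19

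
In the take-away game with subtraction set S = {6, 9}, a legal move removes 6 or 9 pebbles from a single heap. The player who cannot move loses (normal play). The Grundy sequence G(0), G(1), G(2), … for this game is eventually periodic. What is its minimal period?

15

n :  0  1  2  3  4  5  6  7  8  9 10 11 12 13 14 15 16 17 18 19 20 21 22 23 24 25 26 27 28 29 30 31
G :  0  0  0  0  0  0  1  1  1  1  1  1  2  2  2  0  0  0  0  0  0  1  1  1  1  1  1  2  2  2  0  0
G(n+15) = G(n) holds for n = 0,…,8 (a full window of length max(S) = 9), so the sequence is purely periodic with period 15.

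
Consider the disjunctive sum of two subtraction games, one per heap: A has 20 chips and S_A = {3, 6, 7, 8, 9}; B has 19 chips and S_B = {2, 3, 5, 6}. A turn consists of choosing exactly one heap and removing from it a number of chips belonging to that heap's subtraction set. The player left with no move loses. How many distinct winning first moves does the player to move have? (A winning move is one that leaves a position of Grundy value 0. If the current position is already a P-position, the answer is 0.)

2

Heap A, S = {3, 6, 7, 8, 9}:
n :  0  1  2  3  4  5  6  7  8  9 10 11 12 13 14 15 16 17 18 19 20
G :  0  0  0  1  1  1  2  2  2  3  3  3  0  0  0  1  1  1  2  2  2
G_A(20) = 2.
Heap B, S = {2, 3, 5, 6}:
n :  0  1  2  3  4  5  6  7  8  9 10 11 12 13 14 15 16 17 18 19
G :  0  0  1  1  2  2  3  3  0  0  1  1  2  2  3  3  0  0  1  1
G_B(19) = 1.
Combined Grundy value = 2 ⊕ 1 = 3.
A winning move leaves total XOR = 0, i.e. changes one component's Grundy value g to g ⊕ X where X is the current total.
Heap A: need g' = 2⊕3 = 1. Options: 20−3→G=1, 20−6→G=0, 20−7→G=0, 20−8→G=0, 20−9→G=3. Hits: 1.
Heap B: need g' = 1⊕3 = 2. Options: 19−2→G=0, 19−3→G=0, 19−5→G=3, 19−6→G=2. Hits: 1.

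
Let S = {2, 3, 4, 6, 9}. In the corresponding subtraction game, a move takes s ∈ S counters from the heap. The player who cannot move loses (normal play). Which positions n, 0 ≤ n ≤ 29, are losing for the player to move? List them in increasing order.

n :  0  1  2  3  4  5  6  7  8  9 10 11 12 13 14 15 16 17 18 19 20 21 22 23 24 25 26 27 28 29
G :  0  0  1  1  2  2  3  3  0  4  1  5  2  0  3  1  4  2  0  3  1  4  2  0  3  1  4  2  0  3
P-positions are exactly the n with G(n) = 0.

0, 1, 8, 13, 18, 23, 28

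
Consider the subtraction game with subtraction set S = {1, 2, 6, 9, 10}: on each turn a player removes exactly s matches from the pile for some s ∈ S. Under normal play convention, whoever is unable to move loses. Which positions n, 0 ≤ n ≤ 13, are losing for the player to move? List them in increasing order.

G(0) = 0
G(1) = mex{0} = 1
G(2) = mex{1,0} = 2
G(3) = mex{2,1} = 0
G(4) = mex{0,2} = 1
G(5) = mex{1,0} = 2
G(6) = mex{2,1,0} = 3
G(7) = mex{3,2,1} = 0
G(8) = mex{0,3,2} = 1
G(9) = mex{1,0,0,0} = 2
G(10) = mex{2,1,1,1,0} = 3
G(11) = mex{3,2,2,2,1} = 0
G(12) = mex{0,3,3,0,2} = 1
G(13) = mex{1,0,0,1,0} = 2
P-positions are exactly the n with G(n) = 0.

0, 3, 7, 11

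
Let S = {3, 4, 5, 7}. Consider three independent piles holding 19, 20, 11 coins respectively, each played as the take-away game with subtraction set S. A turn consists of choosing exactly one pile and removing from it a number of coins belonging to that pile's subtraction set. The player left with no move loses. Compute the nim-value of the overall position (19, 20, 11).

3

All piles use S = {3, 4, 5, 7}:
n :  0  1  2  3  4  5  6  7  8  9 10 11 12 13 14 15 16 17 18 19 20
G :  0  0  0  1  1  1  2  2  2  3  0  0  0  1  1  1  2  2  2  3  0
Pile A: G(19) = 3.
Pile B: G(20) = 0.
Pile C: G(11) = 0.
Combined Grundy value = 3 ⊕ 0 ⊕ 0 = 3.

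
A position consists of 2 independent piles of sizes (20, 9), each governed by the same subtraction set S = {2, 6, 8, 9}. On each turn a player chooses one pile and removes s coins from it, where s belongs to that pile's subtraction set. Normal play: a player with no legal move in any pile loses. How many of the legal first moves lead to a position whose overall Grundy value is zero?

3

All piles use S = {2, 6, 8, 9}:
n :  0  1  2  3  4  5  6  7  8  9 10 11 12 13 14 15 16 17 18 19 20
G :  0  0  1  1  0  0  1  1  2  2  3  3  2  2  3  0  0  1  1  0  0
Pile A: G(20) = 0.
Pile B: G(9) = 2.
Combined Grundy value = 0 ⊕ 2 = 2.
A winning move leaves total XOR = 0, i.e. changes one component's Grundy value g to g ⊕ X where X is the current total.
Pile A: need g' = 0⊕2 = 2. Options: 20−2→G=1, 20−6→G=3, 20−8→G=2, 20−9→G=3. Hits: 1.
Pile B: need g' = 2⊕2 = 0. Options: 9−2→G=1, 9−6→G=1, 9−8→G=0, 9−9→G=0. Hits: 2.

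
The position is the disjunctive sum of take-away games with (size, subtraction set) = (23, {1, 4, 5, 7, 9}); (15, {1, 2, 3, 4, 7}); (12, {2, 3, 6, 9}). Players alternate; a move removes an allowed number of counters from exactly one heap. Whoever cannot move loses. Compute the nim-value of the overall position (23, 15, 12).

3

Heap A, S = {1, 4, 5, 7, 9}:
G(0) = 0
G(1) = mex{0} = 1
G(2) = mex{1} = 0
G(3) = mex{0} = 1
G(4) = mex{1,0} = 2
G(5) = mex{2,1,0} = 3
G(6) = mex{3,0,1} = 2
G(7) = mex{2,1,0,0} = 3
G(8) = mex{3,2,1,1} = 0
G(9) = mex{0,3,2,0,0} = 1
G(10) = mex{1,2,3,1,1} = 0
G(11) = mex{0,3,2,2,0} = 1
G(12) = mex{1,0,3,3,1} = 2
G(13) = mex{2,1,0,2,2} = 3
G(14) = mex{3,0,1,3,3} = 2
G(15) = mex{2,1,0,0,2} = 3
G(16) = mex{3,2,1,1,3} = 0
G(17) = mex{0,3,2,0,0} = 1
G(18) = mex{1,2,3,1,1} = 0
G(19) = mex{0,3,2,2,0} = 1
G(20) = mex{1,0,3,3,1} = 2
G(21) = mex{2,1,0,2,2} = 3
G(22) = mex{3,0,1,3,3} = 2
G(23) = mex{2,1,0,0,2} = 3
G_A(23) = 3.
Heap B, S = {1, 2, 3, 4, 7}:
G(0) = 0
G(1) = mex{0} = 1
G(2) = mex{1,0} = 2
G(3) = mex{2,1,0} = 3
G(4) = mex{3,2,1,0} = 4
G(5) = mex{4,3,2,1} = 0
G(6) = mex{0,4,3,2} = 1
G(7) = mex{1,0,4,3,0} = 2
G(8) = mex{2,1,0,4,1} = 3
G(9) = mex{3,2,1,0,2} = 4
G(10) = mex{4,3,2,1,3} = 0
G(11) = mex{0,4,3,2,4} = 1
G(12) = mex{1,0,4,3,0} = 2
G(13) = mex{2,1,0,4,1} = 3
G(14) = mex{3,2,1,0,2} = 4
G(15) = mex{4,3,2,1,3} = 0
G_B(15) = 0.
Heap C, S = {2, 3, 6, 9}:
G(0) = 0
G(1) = mex{} = 0
G(2) = mex{0} = 1
G(3) = mex{0,0} = 1
G(4) = mex{1,0} = 2
G(5) = mex{1,1} = 0
G(6) = mex{2,1,0} = 3
G(7) = mex{0,2,0} = 1
G(8) = mex{3,0,1} = 2
G(9) = mex{1,3,1,0} = 2
G(10) = mex{2,1,2,0} = 3
G(11) = mex{2,2,0,1} = 3
G(12) = mex{3,2,3,1} = 0
G_C(12) = 0.
Combined Grundy value = 3 ⊕ 0 ⊕ 0 = 3.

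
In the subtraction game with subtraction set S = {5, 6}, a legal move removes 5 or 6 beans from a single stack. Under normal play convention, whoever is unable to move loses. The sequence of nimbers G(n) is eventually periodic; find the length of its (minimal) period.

11

G(0) = 0
G(1) = mex{} = 0
G(2) = mex{} = 0
G(3) = mex{} = 0
G(4) = mex{} = 0
G(5) = mex{0} = 1
G(6) = mex{0,0} = 1
G(7) = mex{0,0} = 1
G(8) = mex{0,0} = 1
G(9) = mex{0,0} = 1
G(10) = mex{1,0} = 2
G(11) = mex{1,1} = 0
G(12) = mex{1,1} = 0
G(13) = mex{1,1} = 0
G(14) = mex{1,1} = 0
G(15) = mex{2,1} = 0
G(16) = mex{0,2} = 1
G(17) = mex{0,0} = 1
G(18) = mex{0,0} = 1
G(19) = mex{0,0} = 1
G(20) = mex{0,0} = 1
G(21) = mex{1,0} = 2
G(22) = mex{1,1} = 0
G(23) = mex{1,1} = 0
G(n+11) = G(n) holds for n = 0,…,5 (a full window of length max(S) = 6), so the sequence is purely periodic with period 11.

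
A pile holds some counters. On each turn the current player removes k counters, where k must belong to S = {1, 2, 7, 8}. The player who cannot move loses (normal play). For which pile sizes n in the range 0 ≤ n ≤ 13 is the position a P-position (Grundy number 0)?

G(0) = 0
G(1) = mex{0} = 1
G(2) = mex{1,0} = 2
G(3) = mex{2,1} = 0
G(4) = mex{0,2} = 1
G(5) = mex{1,0} = 2
G(6) = mex{2,1} = 0
G(7) = mex{0,2,0} = 1
G(8) = mex{1,0,1,0} = 2
G(9) = mex{2,1,2,1} = 0
G(10) = mex{0,2,0,2} = 1
G(11) = mex{1,0,1,0} = 2
G(12) = mex{2,1,2,1} = 0
G(13) = mex{0,2,0,2} = 1
P-positions are exactly the n with G(n) = 0.

0, 3, 6, 9, 12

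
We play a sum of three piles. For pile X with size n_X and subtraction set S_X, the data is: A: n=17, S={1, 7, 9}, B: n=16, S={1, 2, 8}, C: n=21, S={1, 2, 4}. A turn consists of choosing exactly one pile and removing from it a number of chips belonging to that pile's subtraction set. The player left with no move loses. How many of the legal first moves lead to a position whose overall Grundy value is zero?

0

Pile A, S = {1, 7, 9}:
n :  0  1  2  3  4  5  6  7  8  9 10 11 12 13 14 15 16 17
G :  0  1  0  1  0  1  0  1  0  1  0  1  0  1  0  1  0  1
G_A(17) = 1.
Pile B, S = {1, 2, 8}:
G(0) = 0
G(1) = mex{0} = 1
G(2) = mex{1,0} = 2
G(3) = mex{2,1} = 0
G(4) = mex{0,2} = 1
G(5) = mex{1,0} = 2
G(6) = mex{2,1} = 0
G(7) = mex{0,2} = 1
G(8) = mex{1,0,0} = 2
G(9) = mex{2,1,1} = 0
G(10) = mex{0,2,2} = 1
G(11) = mex{1,0,0} = 2
G(12) = mex{2,1,1} = 0
G(13) = mex{0,2,2} = 1
G(14) = mex{1,0,0} = 2
G(15) = mex{2,1,1} = 0
G(16) = mex{0,2,2} = 1
G_B(16) = 1.
Pile C, S = {1, 2, 4}:
n :  0  1  2  3  4  5  6  7  8  9 10 11 12 13 14 15 16 17 18 19 20 21
G :  0  1  2  0  1  2  0  1  2  0  1  2  0  1  2  0  1  2  0  1  2  0
G_C(21) = 0.
Combined Grundy value = 1 ⊕ 1 ⊕ 0 = 0.
A winning move leaves total XOR = 0, i.e. changes one component's Grundy value g to g ⊕ X where X is the current total.
Pile A: target g' = 1⊕0 = 1, but every legal move changes the Grundy value (mex property), so 0 moves.
Pile B: target g' = 1⊕0 = 1, but every legal move changes the Grundy value (mex property), so 0 moves.
Pile C: target g' = 0⊕0 = 0, but every legal move changes the Grundy value (mex property), so 0 moves.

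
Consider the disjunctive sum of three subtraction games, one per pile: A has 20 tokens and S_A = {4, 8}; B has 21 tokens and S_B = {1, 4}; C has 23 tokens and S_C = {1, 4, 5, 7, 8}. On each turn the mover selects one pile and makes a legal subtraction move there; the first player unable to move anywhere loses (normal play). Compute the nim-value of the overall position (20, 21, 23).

2

Pile A, S = {4, 8}:
n :  0  1  2  3  4  5  6  7  8  9 10 11 12 13 14 15 16 17 18 19 20
G :  0  0  0  0  1  1  1  1  2  2  2  2  0  0  0  0  1  1  1  1  2
G_A(20) = 2.
Pile B, S = {1, 4}:
G(0) = 0
G(1) = mex{0} = 1
G(2) = mex{1} = 0
G(3) = mex{0} = 1
G(4) = mex{1,0} = 2
G(5) = mex{2,1} = 0
G(6) = mex{0,0} = 1
G(7) = mex{1,1} = 0
G(8) = mex{0,2} = 1
G(9) = mex{1,0} = 2
G(10) = mex{2,1} = 0
G(11) = mex{0,0} = 1
G(12) = mex{1,1} = 0
G(13) = mex{0,2} = 1
G(14) = mex{1,0} = 2
G(15) = mex{2,1} = 0
G(16) = mex{0,0} = 1
G(17) = mex{1,1} = 0
G(18) = mex{0,2} = 1
G(19) = mex{1,0} = 2
G(20) = mex{2,1} = 0
G(21) = mex{0,0} = 1
G_B(21) = 1.
Pile C, S = {1, 4, 5, 7, 8}:
G(0) = 0
G(1) = mex{0} = 1
G(2) = mex{1} = 0
G(3) = mex{0} = 1
G(4) = mex{1,0} = 2
G(5) = mex{2,1,0} = 3
G(6) = mex{3,0,1} = 2
G(7) = mex{2,1,0,0} = 3
G(8) = mex{3,2,1,1,0} = 4
G(9) = mex{4,3,2,0,1} = 5
G(10) = mex{5,2,3,1,0} = 4
G(11) = mex{4,3,2,2,1} = 0
G(12) = mex{0,4,3,3,2} = 1
G(13) = mex{1,5,4,2,3} = 0
G(14) = mex{0,4,5,3,2} = 1
G(15) = mex{1,0,4,4,3} = 2
G(16) = mex{2,1,0,5,4} = 3
G(17) = mex{3,0,1,4,5} = 2
G(18) = mex{2,1,0,0,4} = 3
G(19) = mex{3,2,1,1,0} = 4
G(20) = mex{4,3,2,0,1} = 5
G(21) = mex{5,2,3,1,0} = 4
G(22) = mex{4,3,2,2,1} = 0
G(23) = mex{0,4,3,3,2} = 1
G_C(23) = 1.
Combined Grundy value = 2 ⊕ 1 ⊕ 1 = 2.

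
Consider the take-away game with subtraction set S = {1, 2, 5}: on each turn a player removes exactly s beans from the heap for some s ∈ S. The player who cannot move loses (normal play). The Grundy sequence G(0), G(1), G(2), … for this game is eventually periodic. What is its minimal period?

3

G(0) = 0
G(1) = mex{0} = 1
G(2) = mex{1,0} = 2
G(3) = mex{2,1} = 0
G(4) = mex{0,2} = 1
G(5) = mex{1,0,0} = 2
G(6) = mex{2,1,1} = 0
G(7) = mex{0,2,2} = 1
G(8) = mex{1,0,0} = 2
G(9) = mex{2,1,1} = 0
G(10) = mex{0,2,2} = 1
G(11) = mex{1,0,0} = 2
G(12) = mex{2,1,1} = 0
G(13) = mex{0,2,2} = 1
G(14) = mex{1,0,0} = 2
G(n+3) = G(n) holds for n = 0,…,4 (a full window of length max(S) = 5), so the sequence is purely periodic with period 3.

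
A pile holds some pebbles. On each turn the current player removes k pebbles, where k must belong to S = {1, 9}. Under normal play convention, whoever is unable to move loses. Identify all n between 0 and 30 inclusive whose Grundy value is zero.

n :  0  1  2  3  4  5  6  7  8  9 10 11 12 13 14 15 16 17 18 19 20 21 22 23 24 25 26 27 28 29 30
G :  0  1  0  1  0  1  0  1  0  1  0  1  0  1  0  1  0  1  0  1  0  1  0  1  0  1  0  1  0  1  0
P-positions are exactly the n with G(n) = 0.

0, 2, 4, 6, 8, 10, 12, 14, 16, 18, 20, 22, 24, 26, 28, 30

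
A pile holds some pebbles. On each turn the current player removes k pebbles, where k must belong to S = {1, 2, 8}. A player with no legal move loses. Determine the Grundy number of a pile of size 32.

2

n :  0  1  2  3  4  5  6  7  8  9 10 11 12 13 14 15 16 17 18 19 20 21 22 23 24 25 26 27 28 29 30 31 32
G :  0  1  2  0  1  2  0  1  2  0  1  2  0  1  2  0  1  2  0  1  2  0  1  2  0  1  2  0  1  2  0  1  2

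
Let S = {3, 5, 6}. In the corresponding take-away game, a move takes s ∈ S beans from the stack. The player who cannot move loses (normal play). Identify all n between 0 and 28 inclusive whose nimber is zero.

n :  0  1  2  3  4  5  6  7  8  9 10 11 12 13 14 15 16 17 18 19 20 21 22 23 24 25 26 27 28
G :  0  0  0  1  1  1  2  2  2  0  0  0  1  1  1  2  2  2  0  0  0  1  1  1  2  2  2  0  0
P-positions are exactly the n with G(n) = 0.

0, 1, 2, 9, 10, 11, 18, 19, 20, 27, 28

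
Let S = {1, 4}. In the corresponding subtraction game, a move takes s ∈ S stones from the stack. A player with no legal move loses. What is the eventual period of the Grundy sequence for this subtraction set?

5

G(0) = 0
G(1) = mex{0} = 1
G(2) = mex{1} = 0
G(3) = mex{0} = 1
G(4) = mex{1,0} = 2
G(5) = mex{2,1} = 0
G(6) = mex{0,0} = 1
G(7) = mex{1,1} = 0
G(8) = mex{0,2} = 1
G(9) = mex{1,0} = 2
G(10) = mex{2,1} = 0
G(11) = mex{0,0} = 1
G(12) = mex{1,1} = 0
G(13) = mex{0,2} = 1
G(14) = mex{1,0} = 2
G(n+5) = G(n) holds for n = 0,…,3 (a full window of length max(S) = 4), so the sequence is purely periodic with period 5.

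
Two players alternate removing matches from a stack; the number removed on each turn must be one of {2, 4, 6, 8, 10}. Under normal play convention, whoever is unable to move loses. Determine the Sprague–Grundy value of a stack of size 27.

G(0) = 0
G(1) = mex{} = 0
G(2) = mex{0} = 1
G(3) = mex{0} = 1
G(4) = mex{1,0} = 2
G(5) = mex{1,0} = 2
G(6) = mex{2,1,0} = 3
G(7) = mex{2,1,0} = 3
G(8) = mex{3,2,1,0} = 4
G(9) = mex{3,2,1,0} = 4
G(10) = mex{4,3,2,1,0} = 5
G(11) = mex{4,3,2,1,0} = 5
G(12) = mex{5,4,3,2,1} = 0
G(13) = mex{5,4,3,2,1} = 0
G(14) = mex{0,5,4,3,2} = 1
G(15) = mex{0,5,4,3,2} = 1
G(16) = mex{1,0,5,4,3} = 2
G(17) = mex{1,0,5,4,3} = 2
G(18) = mex{2,1,0,5,4} = 3
G(19) = mex{2,1,0,5,4} = 3
G(20) = mex{3,2,1,0,5} = 4
G(21) = mex{3,2,1,0,5} = 4
G(22) = mex{4,3,2,1,0} = 5
G(23) = mex{4,3,2,1,0} = 5
G(24) = mex{5,4,3,2,1} = 0
G(25) = mex{5,4,3,2,1} = 0
G(26) = mex{0,5,4,3,2} = 1
G(27) = mex{0,5,4,3,2} = 1

1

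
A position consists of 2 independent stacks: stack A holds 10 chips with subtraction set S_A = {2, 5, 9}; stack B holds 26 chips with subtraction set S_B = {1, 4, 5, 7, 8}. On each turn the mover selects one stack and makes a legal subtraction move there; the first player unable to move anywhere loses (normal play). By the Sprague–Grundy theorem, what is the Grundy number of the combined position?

Stack A, S = {2, 5, 9}:
n :  0  1  2  3  4  5  6  7  8  9 10
G :  0  0  1  1  0  2  1  0  0  1  1
G_A(10) = 1.
Stack B, S = {1, 4, 5, 7, 8}:
G(0) = 0
G(1) = mex{0} = 1
G(2) = mex{1} = 0
G(3) = mex{0} = 1
G(4) = mex{1,0} = 2
G(5) = mex{2,1,0} = 3
G(6) = mex{3,0,1} = 2
G(7) = mex{2,1,0,0} = 3
G(8) = mex{3,2,1,1,0} = 4
G(9) = mex{4,3,2,0,1} = 5
G(10) = mex{5,2,3,1,0} = 4
G(11) = mex{4,3,2,2,1} = 0
G(12) = mex{0,4,3,3,2} = 1
G(13) = mex{1,5,4,2,3} = 0
G(14) = mex{0,4,5,3,2} = 1
G(15) = mex{1,0,4,4,3} = 2
G(16) = mex{2,1,0,5,4} = 3
G(17) = mex{3,0,1,4,5} = 2
G(18) = mex{2,1,0,0,4} = 3
G(19) = mex{3,2,1,1,0} = 4
G(20) = mex{4,3,2,0,1} = 5
G(21) = mex{5,2,3,1,0} = 4
G(22) = mex{4,3,2,2,1} = 0
G(23) = mex{0,4,3,3,2} = 1
G(24) = mex{1,5,4,2,3} = 0
G(25) = mex{0,4,5,3,2} = 1
G(26) = mex{1,0,4,4,3} = 2
G_B(26) = 2.
Combined Grundy value = 1 ⊕ 2 = 3.

3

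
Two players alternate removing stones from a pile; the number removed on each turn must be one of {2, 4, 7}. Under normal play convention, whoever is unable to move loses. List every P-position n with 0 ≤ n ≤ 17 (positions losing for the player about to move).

0, 1, 6, 9, 12, 15

G(0) = 0
G(1) = mex{} = 0
G(2) = mex{0} = 1
G(3) = mex{0} = 1
G(4) = mex{1,0} = 2
G(5) = mex{1,0} = 2
G(6) = mex{2,1} = 0
G(7) = mex{2,1,0} = 3
G(8) = mex{0,2,0} = 1
G(9) = mex{3,2,1} = 0
G(10) = mex{1,0,1} = 2
G(11) = mex{0,3,2} = 1
G(12) = mex{2,1,2} = 0
G(13) = mex{1,0,0} = 2
G(14) = mex{0,2,3} = 1
G(15) = mex{2,1,1} = 0
G(16) = mex{1,0,0} = 2
G(17) = mex{0,2,2} = 1
P-positions are exactly the n with G(n) = 0.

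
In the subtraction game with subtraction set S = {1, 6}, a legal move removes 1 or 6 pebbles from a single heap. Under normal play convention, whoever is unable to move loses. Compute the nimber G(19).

n :  0  1  2  3  4  5  6  7  8  9 10 11 12 13 14 15 16 17 18 19
G :  0  1  0  1  0  1  2  0  1  0  1  0  1  2  0  1  0  1  0  1

1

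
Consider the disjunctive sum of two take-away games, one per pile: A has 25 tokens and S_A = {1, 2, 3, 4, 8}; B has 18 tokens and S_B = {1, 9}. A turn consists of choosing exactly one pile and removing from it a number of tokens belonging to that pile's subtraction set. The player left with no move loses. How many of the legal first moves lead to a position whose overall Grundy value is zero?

0

Pile A, S = {1, 2, 3, 4, 8}:
n :  0  1  2  3  4  5  6  7  8  9 10 11 12 13 14 15 16 17 18 19 20 21 22 23 24 25
G :  0  1  2  3  4  0  1  2  3  4  0  1  2  3  4  0  1  2  3  4  0  1  2  3  4  0
G_A(25) = 0.
Pile B, S = {1, 9}:
G(0) = 0
G(1) = mex{0} = 1
G(2) = mex{1} = 0
G(3) = mex{0} = 1
G(4) = mex{1} = 0
G(5) = mex{0} = 1
G(6) = mex{1} = 0
G(7) = mex{0} = 1
G(8) = mex{1} = 0
G(9) = mex{0,0} = 1
G(10) = mex{1,1} = 0
G(11) = mex{0,0} = 1
G(12) = mex{1,1} = 0
G(13) = mex{0,0} = 1
G(14) = mex{1,1} = 0
G(15) = mex{0,0} = 1
G(16) = mex{1,1} = 0
G(17) = mex{0,0} = 1
G(18) = mex{1,1} = 0
G_B(18) = 0.
Combined Grundy value = 0 ⊕ 0 = 0.
A winning move leaves total XOR = 0, i.e. changes one component's Grundy value g to g ⊕ X where X is the current total.
Pile A: target g' = 0⊕0 = 0, but every legal move changes the Grundy value (mex property), so 0 moves.
Pile B: target g' = 0⊕0 = 0, but every legal move changes the Grundy value (mex property), so 0 moves.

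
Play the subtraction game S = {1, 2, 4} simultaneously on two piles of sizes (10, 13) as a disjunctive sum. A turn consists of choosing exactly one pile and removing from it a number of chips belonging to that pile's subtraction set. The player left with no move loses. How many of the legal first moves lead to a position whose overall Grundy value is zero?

All piles use S = {1, 2, 4}:
G(0) = 0
G(1) = mex{0} = 1
G(2) = mex{1,0} = 2
G(3) = mex{2,1} = 0
G(4) = mex{0,2,0} = 1
G(5) = mex{1,0,1} = 2
G(6) = mex{2,1,2} = 0
G(7) = mex{0,2,0} = 1
G(8) = mex{1,0,1} = 2
G(9) = mex{2,1,2} = 0
G(10) = mex{0,2,0} = 1
G(11) = mex{1,0,1} = 2
G(12) = mex{2,1,2} = 0
G(13) = mex{0,2,0} = 1
Pile A: G(10) = 1.
Pile B: G(13) = 1.
Combined Grundy value = 1 ⊕ 1 = 0.
A winning move leaves total XOR = 0, i.e. changes one component's Grundy value g to g ⊕ X where X is the current total.
Pile A: target g' = 1⊕0 = 1, but every legal move changes the Grundy value (mex property), so 0 moves.
Pile B: target g' = 1⊕0 = 1, but every legal move changes the Grundy value (mex property), so 0 moves.

0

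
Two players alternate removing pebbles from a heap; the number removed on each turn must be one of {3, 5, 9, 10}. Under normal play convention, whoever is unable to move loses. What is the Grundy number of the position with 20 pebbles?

n :  0  1  2  3  4  5  6  7  8  9 10 11 12 13 14 15 16 17 18 19 20
G :  0  0  0  1  1  1  2  2  0  3  3  1  4  2  0  0  0  1  1  1  2

2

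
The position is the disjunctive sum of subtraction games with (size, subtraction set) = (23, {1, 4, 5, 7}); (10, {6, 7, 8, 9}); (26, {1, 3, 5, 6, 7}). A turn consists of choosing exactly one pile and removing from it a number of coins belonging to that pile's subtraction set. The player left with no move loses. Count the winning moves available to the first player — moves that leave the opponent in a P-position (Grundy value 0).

Pile A, S = {1, 4, 5, 7}:
G(0) = 0
G(1) = mex{0} = 1
G(2) = mex{1} = 0
G(3) = mex{0} = 1
G(4) = mex{1,0} = 2
G(5) = mex{2,1,0} = 3
G(6) = mex{3,0,1} = 2
G(7) = mex{2,1,0,0} = 3
G(8) = mex{3,2,1,1} = 0
G(9) = mex{0,3,2,0} = 1
G(10) = mex{1,2,3,1} = 0
G(11) = mex{0,3,2,2} = 1
G(12) = mex{1,0,3,3} = 2
G(13) = mex{2,1,0,2} = 3
G(14) = mex{3,0,1,3} = 2
G(15) = mex{2,1,0,0} = 3
G(16) = mex{3,2,1,1} = 0
G(17) = mex{0,3,2,0} = 1
G(18) = mex{1,2,3,1} = 0
G(19) = mex{0,3,2,2} = 1
G(20) = mex{1,0,3,3} = 2
G(21) = mex{2,1,0,2} = 3
G(22) = mex{3,0,1,3} = 2
G(23) = mex{2,1,0,0} = 3
G_A(23) = 3.
Pile B, S = {6, 7, 8, 9}:
n :  0  1  2  3  4  5  6  7  8  9 10
G :  0  0  0  0  0  0  1  1  1  1  1
G_B(10) = 1.
Pile C, S = {1, 3, 5, 6, 7}:
G(0) = 0
G(1) = mex{0} = 1
G(2) = mex{1} = 0
G(3) = mex{0,0} = 1
G(4) = mex{1,1} = 0
G(5) = mex{0,0,0} = 1
G(6) = mex{1,1,1,0} = 2
G(7) = mex{2,0,0,1,0} = 3
G(8) = mex{3,1,1,0,1} = 2
G(9) = mex{2,2,0,1,0} = 3
G(10) = mex{3,3,1,0,1} = 2
G(11) = mex{2,2,2,1,0} = 3
G(12) = mex{3,3,3,2,1} = 0
G(13) = mex{0,2,2,3,2} = 1
G(14) = mex{1,3,3,2,3} = 0
G(15) = mex{0,0,2,3,2} = 1
G(16) = mex{1,1,3,2,3} = 0
G(17) = mex{0,0,0,3,2} = 1
G(18) = mex{1,1,1,0,3} = 2
G(19) = mex{2,0,0,1,0} = 3
G(20) = mex{3,1,1,0,1} = 2
G(21) = mex{2,2,0,1,0} = 3
G(22) = mex{3,3,1,0,1} = 2
G(23) = mex{2,2,2,1,0} = 3
G(24) = mex{3,3,3,2,1} = 0
G(25) = mex{0,2,2,3,2} = 1
G(26) = mex{1,3,3,2,3} = 0
G_C(26) = 0.
Combined Grundy value = 3 ⊕ 1 ⊕ 0 = 2.
A winning move leaves total XOR = 0, i.e. changes one component's Grundy value g to g ⊕ X where X is the current total.
Pile A: need g' = 3⊕2 = 1. Options: 23−1→G=2, 23−4→G=1, 23−5→G=0, 23−7→G=0. Hits: 1.
Pile B: need g' = 1⊕2 = 3. Options: 10−6→G=0, 10−7→G=0, 10−8→G=0, 10−9→G=0. Hits: 0.
Pile C: need g' = 0⊕2 = 2. Options: 26−1→G=1, 26−3→G=3, 26−5→G=3, 26−6→G=2, 26−7→G=3. Hits: 1.

2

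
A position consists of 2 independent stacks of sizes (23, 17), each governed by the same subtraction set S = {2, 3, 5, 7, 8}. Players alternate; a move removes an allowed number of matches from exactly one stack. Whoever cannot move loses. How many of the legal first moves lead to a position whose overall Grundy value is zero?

All stacks use S = {2, 3, 5, 7, 8}:
n :  0  1  2  3  4  5  6  7  8  9 10 11 12 13 14 15 16 17 18 19 20 21 22 23
G :  0  0  1  1  2  2  3  3  4  4  0  0  1  1  2  2  3  3  4  4  0  0  1  1
Stack A: G(23) = 1.
Stack B: G(17) = 3.
Combined Grundy value = 1 ⊕ 3 = 2.
A winning move leaves total XOR = 0, i.e. changes one component's Grundy value g to g ⊕ X where X is the current total.
Stack A: need g' = 1⊕2 = 3. Options: 23−2→G=0, 23−3→G=0, 23−5→G=4, 23−7→G=3, 23−8→G=2. Hits: 1.
Stack B: need g' = 3⊕2 = 1. Options: 17−2→G=2, 17−3→G=2, 17−5→G=1, 17−7→G=0, 17−8→G=4. Hits: 1.

2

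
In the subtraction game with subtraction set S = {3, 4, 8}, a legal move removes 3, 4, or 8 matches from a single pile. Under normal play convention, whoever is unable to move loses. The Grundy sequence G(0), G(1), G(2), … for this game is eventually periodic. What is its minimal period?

n :  0  1  2  3  4  5  6  7  8  9 10 11 12 13 14 15 16 17 18 19 20 21 22 23 24 25
G :  0  0  0  1  1  1  2  0  2  3  1  3  0  0  0  1  1  1  2  0  2  3  1  3  0  0
G(n+12) = G(n) holds for n = 0,…,7 (a full window of length max(S) = 8), so the sequence is purely periodic with period 12.

12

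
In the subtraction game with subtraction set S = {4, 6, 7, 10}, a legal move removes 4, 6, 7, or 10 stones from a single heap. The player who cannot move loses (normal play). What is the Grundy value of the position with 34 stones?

n :  0  1  2  3  4  5  6  7  8  9 10 11 12 13 14 15 16 17 18 19 20 21 22 23 24 25 26 27 28 29 30 31 32 33 34
G :  0  0  0  0  1  1  1  1  2  2  2  2  3  3  0  0  0  0  1  1  1  1  2  2  2  2  3  3  0  0  0  0  1  1  1

1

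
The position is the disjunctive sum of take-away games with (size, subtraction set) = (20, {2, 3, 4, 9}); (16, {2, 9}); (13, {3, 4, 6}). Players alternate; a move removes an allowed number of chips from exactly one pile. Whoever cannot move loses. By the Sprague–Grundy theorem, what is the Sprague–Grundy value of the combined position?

Pile A, S = {2, 3, 4, 9}:
G(0) = 0
G(1) = mex{} = 0
G(2) = mex{0} = 1
G(3) = mex{0,0} = 1
G(4) = mex{1,0,0} = 2
G(5) = mex{1,1,0} = 2
G(6) = mex{2,1,1} = 0
G(7) = mex{2,2,1} = 0
G(8) = mex{0,2,2} = 1
G(9) = mex{0,0,2,0} = 1
G(10) = mex{1,0,0,0} = 2
G(11) = mex{1,1,0,1} = 2
G(12) = mex{2,1,1,1} = 0
G(13) = mex{2,2,1,2} = 0
G(14) = mex{0,2,2,2} = 1
G(15) = mex{0,0,2,0} = 1
G(16) = mex{1,0,0,0} = 2
G(17) = mex{1,1,0,1} = 2
G(18) = mex{2,1,1,1} = 0
G(19) = mex{2,2,1,2} = 0
G(20) = mex{0,2,2,2} = 1
G_A(20) = 1.
Pile B, S = {2, 9}:
G(0) = 0
G(1) = mex{} = 0
G(2) = mex{0} = 1
G(3) = mex{0} = 1
G(4) = mex{1} = 0
G(5) = mex{1} = 0
G(6) = mex{0} = 1
G(7) = mex{0} = 1
G(8) = mex{1} = 0
G(9) = mex{1,0} = 2
G(10) = mex{0,0} = 1
G(11) = mex{2,1} = 0
G(12) = mex{1,1} = 0
G(13) = mex{0,0} = 1
G(14) = mex{0,0} = 1
G(15) = mex{1,1} = 0
G(16) = mex{1,1} = 0
G_B(16) = 0.
Pile C, S = {3, 4, 6}:
n :  0  1  2  3  4  5  6  7  8  9 10 11 12 13
G :  0  0  0  1  1  1  2  2  2  0  0  0  1  1
G_C(13) = 1.
Combined Grundy value = 1 ⊕ 0 ⊕ 1 = 0.

0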